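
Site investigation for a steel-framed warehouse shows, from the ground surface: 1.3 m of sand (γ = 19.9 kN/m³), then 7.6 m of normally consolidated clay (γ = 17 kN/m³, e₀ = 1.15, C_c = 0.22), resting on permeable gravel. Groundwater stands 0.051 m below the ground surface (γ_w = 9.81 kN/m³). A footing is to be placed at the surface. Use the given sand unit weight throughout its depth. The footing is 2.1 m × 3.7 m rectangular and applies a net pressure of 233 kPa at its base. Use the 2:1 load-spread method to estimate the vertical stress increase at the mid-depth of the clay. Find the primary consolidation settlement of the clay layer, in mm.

Mid-depth of clay below the ground surface: z = 1.3 + 7.6/2 = 5.1 m.
Total vertical stress at mid-clay: σ_v = 19.9×1.3 + 17×3.8 = 90.47 kPa.
Pore pressure: u = 9.81×(5.1 − 0.051) = 49.531 kPa.
Initial effective stress: σ'_0 = σ_v − u = 90.47 − 49.531 = 40.939 kPa.
Stress increase at mid-clay by the 2:1 spreading method:
Δσ = qBL/((B+z)(L+z)) = 233×2.1×3.7/((2.1+5.1)(3.7+5.1)) = 28.573 kPa
Final effective stress: σ'_f = σ'_0 + Δσ = 40.939 + 28.573 = 69.512 kPa.
Normally consolidated clay, so the full stress increment lies on the virgin compression line:
S_c = C_c·H/(1+e₀)·log₁₀(σ'_f/σ'_0) = 0.22×7.6/(1+1.15)×log₁₀(69.512/40.939)
    = 0.77767 × 0.22992 = 0.1788 m

S_c ≈ 179 mm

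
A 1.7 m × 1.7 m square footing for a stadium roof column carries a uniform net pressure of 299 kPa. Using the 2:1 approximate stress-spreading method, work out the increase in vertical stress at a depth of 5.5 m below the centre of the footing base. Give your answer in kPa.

By the 2:1 method the load spreads at 1 horizontal : 2 vertical, so at depth z the loaded area has grown by z in each plan dimension:
Δσ = qBL/((B+z)(L+z)) = 299×1.7×1.7/((1.7+5.5)(1.7+5.5)) = 16.669 kPa

Δσ_z ≈ 16.7 kPa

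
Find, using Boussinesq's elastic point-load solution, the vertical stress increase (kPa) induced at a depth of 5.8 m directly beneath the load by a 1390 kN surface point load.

Δσ_z ≈ 19.7 kPa

Boussinesq vertical stress below a point load on an elastic half-space:
Δσ_z = 3P/(2πz²) · [1 + (r/z)²]^(−5/2)
r/z = 0/5.8 = 0; [1+(r/z)²]^(−5/2) = 1.
Δσ_z = 3×1390/(2π×5.8²) × 1 = 19.729 × 1 = 19.73 kPa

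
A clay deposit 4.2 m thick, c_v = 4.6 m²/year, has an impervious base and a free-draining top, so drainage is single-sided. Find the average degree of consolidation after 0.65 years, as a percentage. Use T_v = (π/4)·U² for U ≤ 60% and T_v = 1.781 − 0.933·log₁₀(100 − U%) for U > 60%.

U ≈ 46.5 %

Drainage path length: H_d = H = 4.2 m (single drainage).
T_v = c_v·t/H_d² = 4.6×0.65/4.2² = 0.1695.
T_v = 0.1695 corresponds to the U ≤ 60% branch:
U = √(4T_v/π) = 0.4646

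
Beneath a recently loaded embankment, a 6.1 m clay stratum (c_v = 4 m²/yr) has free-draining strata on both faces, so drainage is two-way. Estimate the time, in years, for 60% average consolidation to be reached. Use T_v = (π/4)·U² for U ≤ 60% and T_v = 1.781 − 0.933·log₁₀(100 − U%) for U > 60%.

t ≈ 0.658 years

Drainage path length: H_d = H/2 = 3.05 m (double drainage).
U ≤ 60%: T_v = (π/4)·U² = (π/4)×0.6² = 0.28274.
t = T_v·H_d²/c_v = 0.28274×3.05²/4 = 0.6575 years.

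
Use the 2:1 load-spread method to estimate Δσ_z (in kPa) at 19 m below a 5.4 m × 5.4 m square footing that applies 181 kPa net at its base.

Δσ_z ≈ 8.87 kPa

By the 2:1 method the load spreads at 1 horizontal : 2 vertical, so at depth z the loaded area has grown by z in each plan dimension:
Δσ = qBL/((B+z)(L+z)) = 181×5.4×5.4/((5.4+19)(5.4+19)) = 8.8652 kPa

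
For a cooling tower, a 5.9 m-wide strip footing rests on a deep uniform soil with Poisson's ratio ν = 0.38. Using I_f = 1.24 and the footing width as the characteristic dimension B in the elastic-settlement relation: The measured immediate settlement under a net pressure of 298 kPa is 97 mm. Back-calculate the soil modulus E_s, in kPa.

E_s ≈ 19200 kPa

S_e = q·B·(1−ν²)/E_s · I_f  ⇒  E_s = q·B·(1−ν²)·I_f / S_e.
E_s = 298 × 5.9 × 0.8556 × 1.24 / 0.097 = 19230 kPa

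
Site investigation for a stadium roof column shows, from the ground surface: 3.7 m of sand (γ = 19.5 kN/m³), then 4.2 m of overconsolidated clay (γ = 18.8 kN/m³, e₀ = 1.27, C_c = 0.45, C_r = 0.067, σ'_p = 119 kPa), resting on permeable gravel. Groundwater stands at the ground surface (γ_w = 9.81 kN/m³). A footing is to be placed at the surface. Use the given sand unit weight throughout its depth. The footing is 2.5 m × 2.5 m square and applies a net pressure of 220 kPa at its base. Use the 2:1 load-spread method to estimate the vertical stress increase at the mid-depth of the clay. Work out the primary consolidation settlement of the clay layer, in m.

S_c ≈ 0.0167 m

Mid-depth of clay below the ground surface: z = 3.7 + 4.2/2 = 5.8 m.
Total vertical stress at mid-clay: σ_v = 19.5×3.7 + 18.8×2.1 = 111.63 kPa.
Pore pressure: u = 9.81×(5.8 − 0) = 56.898 kPa.
Initial effective stress: σ'_0 = σ_v − u = 111.63 − 56.898 = 54.732 kPa.
Stress increase at mid-clay by the 2:1 spreading method:
Δσ = qBL/((B+z)(L+z)) = 220×2.5×2.5/((2.5+5.8)(2.5+5.8)) = 19.959 kPa
Final effective stress: σ'_f = 54.732 + 19.959 = 74.691 kPa.
σ'_f = 74.691 ≤ σ'_p = 119 kPa, so the clay remains overconsolidated and only the recompression index applies:
S_c = C_r·H/(1+e₀)·log₁₀(σ'_f/σ'_0) = 0.067×4.2/2.27×log₁₀(74.691/54.732)
    = 0.12396 × 0.13503 = 0.01674 m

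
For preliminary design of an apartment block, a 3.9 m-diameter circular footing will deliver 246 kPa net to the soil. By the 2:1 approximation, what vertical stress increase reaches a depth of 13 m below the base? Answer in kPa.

By the 2:1 method the load spreads at 1 horizontal : 2 vertical, so at depth z the loaded area has grown by z in each plan dimension:
Δσ ≈ qD²/(D+z)² = 246×3.9²/(3.9+13)² = 13.101 kPa

Δσ_z ≈ 13.1 kPa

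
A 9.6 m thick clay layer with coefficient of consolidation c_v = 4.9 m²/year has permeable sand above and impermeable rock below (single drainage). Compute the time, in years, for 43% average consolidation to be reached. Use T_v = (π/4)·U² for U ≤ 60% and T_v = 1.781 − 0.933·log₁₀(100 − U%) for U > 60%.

Drainage path length: H_d = H = 9.6 m (single drainage).
U ≤ 60%: T_v = (π/4)·U² = (π/4)×0.43² = 0.14522.
t = T_v·H_d²/c_v = 0.14522×9.6²/4.9 = 2.731 years.

t ≈ 2.73 years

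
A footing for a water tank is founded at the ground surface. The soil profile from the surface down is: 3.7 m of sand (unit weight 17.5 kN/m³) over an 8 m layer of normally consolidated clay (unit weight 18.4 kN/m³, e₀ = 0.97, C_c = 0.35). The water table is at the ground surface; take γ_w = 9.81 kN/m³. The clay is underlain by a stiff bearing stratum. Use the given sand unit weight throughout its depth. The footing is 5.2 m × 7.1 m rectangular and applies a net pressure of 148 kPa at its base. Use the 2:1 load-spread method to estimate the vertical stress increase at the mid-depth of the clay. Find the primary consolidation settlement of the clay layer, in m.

Mid-depth of clay below the ground surface: z = 3.7 + 8/2 = 7.7 m.
Total vertical stress at mid-clay: σ_v = 17.5×3.7 + 18.4×4 = 138.35 kPa.
Pore pressure: u = 9.81×(7.7 − 0) = 75.537 kPa.
Initial effective stress: σ'_0 = σ_v − u = 138.35 − 75.537 = 62.813 kPa.
Stress increase at mid-clay by the 2:1 spreading method:
Δσ = qBL/((B+z)(L+z)) = 148×5.2×7.1/((5.2+7.7)(7.1+7.7)) = 28.62 kPa
Final effective stress: σ'_f = σ'_0 + Δσ = 62.813 + 28.62 = 91.433 kPa.
Normally consolidated clay, so the full stress increment lies on the virgin compression line:
S_c = C_c·H/(1+e₀)·log₁₀(σ'_f/σ'_0) = 0.35×8/(1+0.97)×log₁₀(91.433/62.813)
    = 1.4213 × 0.16305 = 0.2317 m

S_c ≈ 0.232 m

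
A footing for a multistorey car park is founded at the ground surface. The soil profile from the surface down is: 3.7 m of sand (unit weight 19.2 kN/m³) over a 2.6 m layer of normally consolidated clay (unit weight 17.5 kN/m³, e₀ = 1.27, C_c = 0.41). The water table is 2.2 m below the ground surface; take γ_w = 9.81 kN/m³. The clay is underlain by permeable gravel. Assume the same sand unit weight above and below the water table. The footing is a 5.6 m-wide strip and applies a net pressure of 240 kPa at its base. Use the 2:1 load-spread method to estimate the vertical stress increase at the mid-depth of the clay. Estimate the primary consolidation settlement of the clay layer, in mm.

S_c ≈ 218 mm

Mid-depth of clay below the ground surface: z = 3.7 + 2.6/2 = 5 m.
Total vertical stress at mid-clay: σ_v = 19.2×3.7 + 17.5×1.3 = 93.79 kPa.
Pore pressure: u = 9.81×(5 − 2.2) = 27.468 kPa.
Initial effective stress: σ'_0 = σ_v − u = 93.79 − 27.468 = 66.322 kPa.
Stress increase at mid-clay by the 2:1 spreading method:
Δσ = qB/(B+z) = 240×5.6/(5.6+5) = 126.79 kPa
Final effective stress: σ'_f = σ'_0 + Δσ = 66.322 + 126.79 = 193.11 kPa.
Normally consolidated clay, so the full stress increment lies on the virgin compression line:
S_c = C_c·H/(1+e₀)·log₁₀(σ'_f/σ'_0) = 0.41×2.6/(1+1.27)×log₁₀(193.11/66.322)
    = 0.4696 × 0.46415 = 0.218 m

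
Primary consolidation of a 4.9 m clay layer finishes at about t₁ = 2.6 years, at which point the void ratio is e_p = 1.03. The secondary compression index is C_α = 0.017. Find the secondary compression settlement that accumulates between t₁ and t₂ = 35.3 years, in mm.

S_s ≈ 46.5 mm

Secondary compression: S_s = C_α·H/(1+e_p)·log₁₀(t₂/t₁)
S_s = 0.017×4.9/(1+1.03)×log₁₀(35.3/2.6)
    = 0.04103 × 1.133 = 0.04648 m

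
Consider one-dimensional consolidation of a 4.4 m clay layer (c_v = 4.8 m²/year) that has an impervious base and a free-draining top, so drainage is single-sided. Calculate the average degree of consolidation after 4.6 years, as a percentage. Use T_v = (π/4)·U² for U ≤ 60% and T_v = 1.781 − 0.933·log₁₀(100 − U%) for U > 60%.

Drainage path length: H_d = H = 4.4 m (single drainage).
T_v = c_v·t/H_d² = 4.8×4.6/4.4² = 1.1405.
T_v = 1.1405 corresponds to the U > 60% branch:
U = 1 − 10^((1.781 − T_v)/0.933)/100 = 0.9514

U ≈ 95.1 %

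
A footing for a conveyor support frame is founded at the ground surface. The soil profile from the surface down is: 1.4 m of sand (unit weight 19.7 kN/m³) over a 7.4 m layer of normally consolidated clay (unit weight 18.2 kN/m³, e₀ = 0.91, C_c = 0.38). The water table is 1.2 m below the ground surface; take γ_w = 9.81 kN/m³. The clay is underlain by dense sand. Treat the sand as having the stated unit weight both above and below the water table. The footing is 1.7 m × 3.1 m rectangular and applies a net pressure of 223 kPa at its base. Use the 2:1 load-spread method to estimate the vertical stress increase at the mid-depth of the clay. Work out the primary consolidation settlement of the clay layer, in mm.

S_c ≈ 202 mm

Mid-depth of clay below the ground surface: z = 1.4 + 7.4/2 = 5.1 m.
Total vertical stress at mid-clay: σ_v = 19.7×1.4 + 18.2×3.7 = 94.92 kPa.
Pore pressure: u = 9.81×(5.1 − 1.2) = 38.259 kPa.
Initial effective stress: σ'_0 = σ_v − u = 94.92 − 38.259 = 56.661 kPa.
Stress increase at mid-clay by the 2:1 spreading method:
Δσ = qBL/((B+z)(L+z)) = 223×1.7×3.1/((1.7+5.1)(3.1+5.1)) = 21.076 kPa
Final effective stress: σ'_f = σ'_0 + Δσ = 56.661 + 21.076 = 77.737 kPa.
Normally consolidated clay, so the full stress increment lies on the virgin compression line:
S_c = C_c·H/(1+e₀)·log₁₀(σ'_f/σ'_0) = 0.38×7.4/(1+0.91)×log₁₀(77.737/56.661)
    = 1.4723 × 0.13734 = 0.2022 m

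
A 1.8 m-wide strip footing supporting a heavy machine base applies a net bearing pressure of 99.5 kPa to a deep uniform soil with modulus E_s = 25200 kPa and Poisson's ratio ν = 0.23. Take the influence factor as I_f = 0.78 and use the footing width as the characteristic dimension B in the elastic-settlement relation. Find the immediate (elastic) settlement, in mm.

Immediate (elastic) settlement: S_e = q·B·(1−ν²)/E_s · I_f.
S_e = 99.5 × 1.8 × (1 − 0.23²) / 25200 × 0.78
    = 99.5 × 1.8 × 0.9471 / 25200 × 0.78
    = 0.00525 m = 5.25 mm

S_e ≈ 5.25 mm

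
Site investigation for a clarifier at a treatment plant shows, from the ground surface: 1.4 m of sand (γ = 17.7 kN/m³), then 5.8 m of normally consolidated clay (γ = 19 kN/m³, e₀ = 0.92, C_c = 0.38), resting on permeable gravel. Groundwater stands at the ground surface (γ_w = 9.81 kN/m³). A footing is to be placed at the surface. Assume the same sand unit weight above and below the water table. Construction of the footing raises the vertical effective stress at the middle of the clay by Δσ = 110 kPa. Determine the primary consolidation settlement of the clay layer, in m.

S_c ≈ 0.681 m

Mid-depth of clay below the ground surface: z = 1.4 + 5.8/2 = 4.3 m.
Total vertical stress at mid-clay: σ_v = 17.7×1.4 + 19×2.9 = 79.88 kPa.
Pore pressure: u = 9.81×(4.3 − 0) = 42.183 kPa.
Initial effective stress: σ'_0 = σ_v − u = 79.88 − 42.183 = 37.697 kPa.
Final effective stress: σ'_f = σ'_0 + Δσ = 37.697 + 110 = 147.7 kPa.
Normally consolidated clay, so the full stress increment lies on the virgin compression line:
S_c = C_c·H/(1+e₀)·log₁₀(σ'_f/σ'_0) = 0.38×5.8/(1+0.92)×log₁₀(147.7/37.697)
    = 1.1479 × 0.59307 = 0.6808 m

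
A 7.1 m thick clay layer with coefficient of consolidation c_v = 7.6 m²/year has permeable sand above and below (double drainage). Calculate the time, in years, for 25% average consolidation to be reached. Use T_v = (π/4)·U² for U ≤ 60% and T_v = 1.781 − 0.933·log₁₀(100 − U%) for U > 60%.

t ≈ 0.0814 years

Drainage path length: H_d = H/2 = 3.55 m (double drainage).
U ≤ 60%: T_v = (π/4)·U² = (π/4)×0.25² = 0.049087.
t = T_v·H_d²/c_v = 0.049087×3.55²/7.6 = 0.0814 years.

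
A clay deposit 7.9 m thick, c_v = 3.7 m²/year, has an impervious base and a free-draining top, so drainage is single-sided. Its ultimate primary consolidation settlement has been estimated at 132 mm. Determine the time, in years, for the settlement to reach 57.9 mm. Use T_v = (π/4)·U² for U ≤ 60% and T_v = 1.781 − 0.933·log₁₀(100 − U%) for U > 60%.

t ≈ 2.55 years

Drainage path length: H_d = H = 7.9 m (single drainage).
U = S(t)/S_ult = 57.9/132 = 0.4386.
U ≤ 60%: T_v = (π/4)·U² = (π/4)×0.43864² = 0.15111.
t = T_v·H_d²/c_v = 0.15111×7.9²/3.7 = 2.549 years.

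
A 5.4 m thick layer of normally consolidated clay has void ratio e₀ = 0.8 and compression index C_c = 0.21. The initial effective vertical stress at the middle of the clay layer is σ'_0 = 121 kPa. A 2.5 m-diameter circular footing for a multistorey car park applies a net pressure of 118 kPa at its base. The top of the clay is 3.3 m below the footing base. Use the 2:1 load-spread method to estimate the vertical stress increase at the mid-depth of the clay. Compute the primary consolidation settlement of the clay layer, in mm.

S_c ≈ 22.2 mm

Mid-depth of clay below the footing base: z = 3.3 + 5.4/2 = 6 m.
Stress increase at mid-clay by the 2:1 spreading method:
Δσ ≈ qD²/(D+z)² = 118×2.5²/(2.5+6)² = 10.208 kPa
Final effective stress: σ'_f = σ'_0 + Δσ = 121 + 10.208 = 131.21 kPa.
Normally consolidated clay, so the full stress increment lies on the virgin compression line:
S_c = C_c·H/(1+e₀)·log₁₀(σ'_f/σ'_0) = 0.21×5.4/(1+0.8)×log₁₀(131.21/121)
    = 0.63 × 0.035182 = 0.02216 m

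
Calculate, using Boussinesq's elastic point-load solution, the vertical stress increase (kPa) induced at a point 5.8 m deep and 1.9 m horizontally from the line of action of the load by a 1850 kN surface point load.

Δσ_z ≈ 20.4 kPa

Boussinesq vertical stress below a point load on an elastic half-space:
Δσ_z = 3P/(2πz²) · [1 + (r/z)²]^(−5/2)
r/z = 1.9/5.8 = 0.32759; [1+(r/z)²]^(−5/2) = 0.77504.
Δσ_z = 3×1850/(2π×5.8²) × 0.77504 = 26.258 × 0.77504 = 20.35 kPa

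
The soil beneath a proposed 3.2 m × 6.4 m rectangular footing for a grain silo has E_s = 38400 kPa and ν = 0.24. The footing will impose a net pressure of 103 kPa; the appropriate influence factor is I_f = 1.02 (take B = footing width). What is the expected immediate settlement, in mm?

Immediate (elastic) settlement: S_e = q·B·(1−ν²)/E_s · I_f.
S_e = 103 × 3.2 × (1 − 0.24²) / 38400 × 1.02
    = 103 × 3.2 × 0.9424 / 38400 × 1.02
    = 0.008251 m = 8.251 mm

S_e ≈ 8.25 mm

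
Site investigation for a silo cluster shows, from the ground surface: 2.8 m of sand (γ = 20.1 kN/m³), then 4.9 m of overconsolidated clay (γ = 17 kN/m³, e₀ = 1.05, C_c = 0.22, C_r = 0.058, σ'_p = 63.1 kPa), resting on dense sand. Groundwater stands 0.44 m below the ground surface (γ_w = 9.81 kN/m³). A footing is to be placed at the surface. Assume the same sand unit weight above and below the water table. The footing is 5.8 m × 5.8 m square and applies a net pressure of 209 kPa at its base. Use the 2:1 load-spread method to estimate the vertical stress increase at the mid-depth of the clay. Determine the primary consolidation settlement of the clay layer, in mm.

Mid-depth of clay below the ground surface: z = 2.8 + 4.9/2 = 5.25 m.
Total vertical stress at mid-clay: σ_v = 20.1×2.8 + 17×2.45 = 97.93 kPa.
Pore pressure: u = 9.81×(5.25 − 0.44) = 47.186 kPa.
Initial effective stress: σ'_0 = σ_v − u = 97.93 − 47.186 = 50.744 kPa.
Stress increase at mid-clay by the 2:1 spreading method:
Δσ = qBL/((B+z)(L+z)) = 209×5.8×5.8/((5.8+5.25)(5.8+5.25)) = 57.581 kPa
Final effective stress: σ'_f = 50.744 + 57.581 = 108.33 kPa.
σ'_f = 108.33 > σ'_p = 63.1 kPa, so the stress path crosses the preconsolidation pressure — recompression up to σ'_p, then virgin compression beyond:
S_c = H/(1+e₀)·[C_r·log₁₀(σ'_p/σ'_0) + C_c·log₁₀(σ'_f/σ'_p)]
    = 4.9/2.05 × [0.058×log₁₀(63.1/50.744) + 0.22×log₁₀(108.33/63.1)]
    = 2.3902 × [0.0054894 + 0.051638] = 0.1365 m

S_c ≈ 137 mm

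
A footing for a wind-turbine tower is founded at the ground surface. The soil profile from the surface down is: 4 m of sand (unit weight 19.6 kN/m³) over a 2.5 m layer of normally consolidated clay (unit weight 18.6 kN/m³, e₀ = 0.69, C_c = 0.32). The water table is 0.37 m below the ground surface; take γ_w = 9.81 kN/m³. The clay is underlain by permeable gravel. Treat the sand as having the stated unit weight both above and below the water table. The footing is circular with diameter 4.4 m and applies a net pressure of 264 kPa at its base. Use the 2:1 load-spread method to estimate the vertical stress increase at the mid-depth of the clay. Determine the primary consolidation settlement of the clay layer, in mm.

Mid-depth of clay below the ground surface: z = 4 + 2.5/2 = 5.25 m.
Total vertical stress at mid-clay: σ_v = 19.6×4 + 18.6×1.25 = 101.65 kPa.
Pore pressure: u = 9.81×(5.25 − 0.37) = 47.873 kPa.
Initial effective stress: σ'_0 = σ_v − u = 101.65 − 47.873 = 53.777 kPa.
Stress increase at mid-clay by the 2:1 spreading method:
Δσ ≈ qD²/(D+z)² = 264×4.4²/(4.4+5.25)² = 54.885 kPa
Final effective stress: σ'_f = σ'_0 + Δσ = 53.777 + 54.885 = 108.66 kPa.
Normally consolidated clay, so the full stress increment lies on the virgin compression line:
S_c = C_c·H/(1+e₀)·log₁₀(σ'_f/σ'_0) = 0.32×2.5/(1+0.69)×log₁₀(108.66/53.777)
    = 0.47337 × 0.30547 = 0.1446 m

S_c ≈ 145 mm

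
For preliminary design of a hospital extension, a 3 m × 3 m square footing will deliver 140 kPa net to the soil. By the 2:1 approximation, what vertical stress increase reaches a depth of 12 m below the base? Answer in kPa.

By the 2:1 method the load spreads at 1 horizontal : 2 vertical, so at depth z the loaded area has grown by z in each plan dimension:
Δσ = qBL/((B+z)(L+z)) = 140×3×3/((3+12)(3+12)) = 5.6 kPa

Δσ_z ≈ 5.6 kPa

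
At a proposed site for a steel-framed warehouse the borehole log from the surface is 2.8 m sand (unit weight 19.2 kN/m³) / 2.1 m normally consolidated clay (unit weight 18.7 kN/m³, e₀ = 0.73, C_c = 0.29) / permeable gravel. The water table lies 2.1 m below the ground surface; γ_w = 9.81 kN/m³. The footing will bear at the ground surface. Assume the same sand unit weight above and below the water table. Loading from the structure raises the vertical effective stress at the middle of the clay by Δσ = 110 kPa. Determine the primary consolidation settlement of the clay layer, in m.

S_c ≈ 0.166 m

Mid-depth of clay below the ground surface: z = 2.8 + 2.1/2 = 3.85 m.
Total vertical stress at mid-clay: σ_v = 19.2×2.8 + 18.7×1.05 = 73.395 kPa.
Pore pressure: u = 9.81×(3.85 − 2.1) = 17.168 kPa.
Initial effective stress: σ'_0 = σ_v − u = 73.395 − 17.168 = 56.227 kPa.
Final effective stress: σ'_f = σ'_0 + Δσ = 56.227 + 110 = 166.23 kPa.
Normally consolidated clay, so the full stress increment lies on the virgin compression line:
S_c = C_c·H/(1+e₀)·log₁₀(σ'_f/σ'_0) = 0.29×2.1/(1+0.73)×log₁₀(166.23/56.227)
    = 0.35202 × 0.47076 = 0.1657 m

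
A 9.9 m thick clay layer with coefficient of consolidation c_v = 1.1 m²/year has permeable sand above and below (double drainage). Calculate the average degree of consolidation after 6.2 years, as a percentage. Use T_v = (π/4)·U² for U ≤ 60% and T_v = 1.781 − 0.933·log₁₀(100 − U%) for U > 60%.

U ≈ 59.5 %

Drainage path length: H_d = H/2 = 4.95 m (double drainage).
T_v = c_v·t/H_d² = 1.1×6.2/4.95² = 0.27834.
T_v = 0.27834 corresponds to the U ≤ 60% branch:
U = √(4T_v/π) = 0.5953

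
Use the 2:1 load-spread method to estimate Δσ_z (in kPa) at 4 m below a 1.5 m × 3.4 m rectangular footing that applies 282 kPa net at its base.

By the 2:1 method the load spreads at 1 horizontal : 2 vertical, so at depth z the loaded area has grown by z in each plan dimension:
Δσ = qBL/((B+z)(L+z)) = 282×1.5×3.4/((1.5+4)(3.4+4)) = 35.337 kPa

Δσ_z ≈ 35.3 kPa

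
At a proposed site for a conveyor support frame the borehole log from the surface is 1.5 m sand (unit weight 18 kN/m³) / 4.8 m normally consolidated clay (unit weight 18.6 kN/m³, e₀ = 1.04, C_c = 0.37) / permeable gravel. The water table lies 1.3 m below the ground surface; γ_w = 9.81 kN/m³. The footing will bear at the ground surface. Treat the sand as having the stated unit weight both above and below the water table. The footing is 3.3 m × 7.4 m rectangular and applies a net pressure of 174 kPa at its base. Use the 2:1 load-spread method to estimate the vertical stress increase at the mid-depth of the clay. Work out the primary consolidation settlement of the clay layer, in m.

S_c ≈ 0.286 m

Mid-depth of clay below the ground surface: z = 1.5 + 4.8/2 = 3.9 m.
Total vertical stress at mid-clay: σ_v = 18×1.5 + 18.6×2.4 = 71.64 kPa.
Pore pressure: u = 9.81×(3.9 − 1.3) = 25.506 kPa.
Initial effective stress: σ'_0 = σ_v − u = 71.64 − 25.506 = 46.134 kPa.
Stress increase at mid-clay by the 2:1 spreading method:
Δσ = qBL/((B+z)(L+z)) = 174×3.3×7.4/((3.3+3.9)(7.4+3.9)) = 52.226 kPa
Final effective stress: σ'_f = σ'_0 + Δσ = 46.134 + 52.226 = 98.36 kPa.
Normally consolidated clay, so the full stress increment lies on the virgin compression line:
S_c = C_c·H/(1+e₀)·log₁₀(σ'_f/σ'_0) = 0.37×4.8/(1+1.04)×log₁₀(98.36/46.134)
    = 0.87059 × 0.3288 = 0.2862 m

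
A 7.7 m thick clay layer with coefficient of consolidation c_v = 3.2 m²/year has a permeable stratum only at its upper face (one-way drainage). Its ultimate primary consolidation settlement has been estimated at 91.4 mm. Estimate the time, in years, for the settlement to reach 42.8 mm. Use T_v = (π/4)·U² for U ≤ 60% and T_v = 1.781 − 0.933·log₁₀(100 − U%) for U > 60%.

Drainage path length: H_d = H = 7.7 m (single drainage).
U = S(t)/S_ult = 42.8/91.4 = 0.4683.
U ≤ 60%: T_v = (π/4)·U² = (π/4)×0.46827² = 0.17222.
t = T_v·H_d²/c_v = 0.17222×7.7²/3.2 = 3.191 years.

t ≈ 3.19 years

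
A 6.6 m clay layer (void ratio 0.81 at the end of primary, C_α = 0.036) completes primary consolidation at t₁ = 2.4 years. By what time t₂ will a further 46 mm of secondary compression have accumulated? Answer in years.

t₂ ≈ 5.38 years

S_s = C_α·H/(1+e_p)·log₁₀(t₂/t₁) ⇒ log₁₀(t₂/t₁) = S_s·(1+e_p)/(C_α·H).
log₁₀(t₂/t₁) = 0.046 × (1+0.81) / (0.036×6.6) = 0.3504
t₂ = t₁ × 10^0.3504 = 2.4 × 2.241 = 5.378 years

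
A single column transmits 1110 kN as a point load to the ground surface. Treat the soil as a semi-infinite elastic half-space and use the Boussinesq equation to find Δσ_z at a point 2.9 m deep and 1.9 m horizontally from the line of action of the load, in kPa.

Boussinesq vertical stress below a point load on an elastic half-space:
Δσ_z = 3P/(2πz²) · [1 + (r/z)²]^(−5/2)
r/z = 1.9/2.9 = 0.65517; [1+(r/z)²]^(−5/2) = 0.40948.
Δσ_z = 3×1110/(2π×2.9²) × 0.40948 = 63.019 × 0.40948 = 25.81 kPa

Δσ_z ≈ 25.8 kPa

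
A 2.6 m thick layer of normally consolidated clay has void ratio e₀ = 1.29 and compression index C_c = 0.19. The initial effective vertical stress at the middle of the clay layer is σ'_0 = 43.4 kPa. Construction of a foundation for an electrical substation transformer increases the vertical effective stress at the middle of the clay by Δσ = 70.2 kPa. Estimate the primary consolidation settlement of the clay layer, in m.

S_c ≈ 0.0901 m

Final effective stress: σ'_f = σ'_0 + Δσ = 43.4 + 70.2 = 113.6 kPa.
Normally consolidated clay, so the full stress increment lies on the virgin compression line:
S_c = C_c·H/(1+e₀)·log₁₀(σ'_f/σ'_0) = 0.19×2.6/(1+1.29)×log₁₀(113.6/43.4)
    = 0.21572 × 0.41789 = 0.09015 m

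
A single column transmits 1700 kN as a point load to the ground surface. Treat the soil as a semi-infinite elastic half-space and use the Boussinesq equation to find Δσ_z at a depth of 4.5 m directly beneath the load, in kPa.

Boussinesq vertical stress below a point load on an elastic half-space:
Δσ_z = 3P/(2πz²) · [1 + (r/z)²]^(−5/2)
r/z = 0/4.5 = 0; [1+(r/z)²]^(−5/2) = 1.
Δσ_z = 3×1700/(2π×4.5²) × 1 = 40.083 × 1 = 40.08 kPa

Δσ_z ≈ 40.1 kPa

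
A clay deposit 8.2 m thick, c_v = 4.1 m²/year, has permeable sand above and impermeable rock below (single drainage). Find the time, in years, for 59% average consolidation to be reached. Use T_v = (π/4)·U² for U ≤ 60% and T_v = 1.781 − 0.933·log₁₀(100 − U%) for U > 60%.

Drainage path length: H_d = H = 8.2 m (single drainage).
U ≤ 60%: T_v = (π/4)·U² = (π/4)×0.59² = 0.2734.
t = T_v·H_d²/c_v = 0.2734×8.2²/4.1 = 4.484 years.

t ≈ 4.48 years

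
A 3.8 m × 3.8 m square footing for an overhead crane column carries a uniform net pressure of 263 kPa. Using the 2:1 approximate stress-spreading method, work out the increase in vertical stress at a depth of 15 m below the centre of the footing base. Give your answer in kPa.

By the 2:1 method the load spreads at 1 horizontal : 2 vertical, so at depth z the loaded area has grown by z in each plan dimension:
Δσ = qBL/((B+z)(L+z)) = 263×3.8×3.8/((3.8+15)(3.8+15)) = 10.745 kPa

Δσ_z ≈ 10.7 kPa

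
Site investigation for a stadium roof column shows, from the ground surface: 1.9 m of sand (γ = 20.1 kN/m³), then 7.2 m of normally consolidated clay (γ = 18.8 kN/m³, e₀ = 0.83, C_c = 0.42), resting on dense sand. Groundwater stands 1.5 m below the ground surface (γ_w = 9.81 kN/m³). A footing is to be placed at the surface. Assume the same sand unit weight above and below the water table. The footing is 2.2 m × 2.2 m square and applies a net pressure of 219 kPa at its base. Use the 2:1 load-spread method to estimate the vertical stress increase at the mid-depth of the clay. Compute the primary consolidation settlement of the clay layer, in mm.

Mid-depth of clay below the ground surface: z = 1.9 + 7.2/2 = 5.5 m.
Total vertical stress at mid-clay: σ_v = 20.1×1.9 + 18.8×3.6 = 105.87 kPa.
Pore pressure: u = 9.81×(5.5 − 1.5) = 39.24 kPa.
Initial effective stress: σ'_0 = σ_v − u = 105.87 − 39.24 = 66.63 kPa.
Stress increase at mid-clay by the 2:1 spreading method:
Δσ = qBL/((B+z)(L+z)) = 219×2.2×2.2/((2.2+5.5)(2.2+5.5)) = 17.878 kPa
Final effective stress: σ'_f = σ'_0 + Δσ = 66.63 + 17.878 = 84.508 kPa.
Normally consolidated clay, so the full stress increment lies on the virgin compression line:
S_c = C_c·H/(1+e₀)·log₁₀(σ'_f/σ'_0) = 0.42×7.2/(1+0.83)×log₁₀(84.508/66.63)
    = 1.6525 × 0.10323 = 0.1706 m

S_c ≈ 171 mm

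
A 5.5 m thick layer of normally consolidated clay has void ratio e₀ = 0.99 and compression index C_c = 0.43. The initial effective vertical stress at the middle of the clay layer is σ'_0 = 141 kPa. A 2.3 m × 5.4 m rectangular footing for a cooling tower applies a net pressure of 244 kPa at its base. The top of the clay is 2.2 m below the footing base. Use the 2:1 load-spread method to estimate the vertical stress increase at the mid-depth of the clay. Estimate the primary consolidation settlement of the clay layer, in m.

S_c ≈ 0.13 m

Mid-depth of clay below the footing base: z = 2.2 + 5.5/2 = 4.95 m.
Stress increase at mid-clay by the 2:1 spreading method:
Δσ = qBL/((B+z)(L+z)) = 244×2.3×5.4/((2.3+4.95)(5.4+4.95)) = 40.386 kPa
Final effective stress: σ'_f = σ'_0 + Δσ = 141 + 40.386 = 181.39 kPa.
Normally consolidated clay, so the full stress increment lies on the virgin compression line:
S_c = C_c·H/(1+e₀)·log₁₀(σ'_f/σ'_0) = 0.43×5.5/(1+0.99)×log₁₀(181.39/141)
    = 1.1884 × 0.10939 = 0.13 m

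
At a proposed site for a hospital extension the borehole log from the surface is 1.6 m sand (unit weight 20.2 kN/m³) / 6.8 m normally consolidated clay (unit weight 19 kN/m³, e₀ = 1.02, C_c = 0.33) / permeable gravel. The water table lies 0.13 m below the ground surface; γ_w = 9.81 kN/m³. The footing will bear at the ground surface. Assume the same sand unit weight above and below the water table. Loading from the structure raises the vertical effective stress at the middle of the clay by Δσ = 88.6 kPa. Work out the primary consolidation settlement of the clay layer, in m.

Mid-depth of clay below the ground surface: z = 1.6 + 6.8/2 = 5 m.
Total vertical stress at mid-clay: σ_v = 20.2×1.6 + 19×3.4 = 96.92 kPa.
Pore pressure: u = 9.81×(5 − 0.13) = 47.775 kPa.
Initial effective stress: σ'_0 = σ_v − u = 96.92 − 47.775 = 49.145 kPa.
Final effective stress: σ'_f = σ'_0 + Δσ = 49.145 + 88.6 = 137.75 kPa.
Normally consolidated clay, so the full stress increment lies on the virgin compression line:
S_c = C_c·H/(1+e₀)·log₁₀(σ'_f/σ'_0) = 0.33×6.8/(1+1.02)×log₁₀(137.75/49.145)
    = 1.1109 × 0.44761 = 0.4972 m

S_c ≈ 0.497 m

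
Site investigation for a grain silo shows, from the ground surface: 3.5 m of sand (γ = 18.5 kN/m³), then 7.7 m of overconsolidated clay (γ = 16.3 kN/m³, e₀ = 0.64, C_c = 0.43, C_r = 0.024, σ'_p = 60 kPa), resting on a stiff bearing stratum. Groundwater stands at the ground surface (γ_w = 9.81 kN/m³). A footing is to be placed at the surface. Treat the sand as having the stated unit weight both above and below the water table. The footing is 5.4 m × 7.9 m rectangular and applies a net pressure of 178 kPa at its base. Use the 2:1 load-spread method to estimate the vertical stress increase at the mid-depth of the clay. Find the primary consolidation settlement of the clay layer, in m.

S_c ≈ 0.402 m

Mid-depth of clay below the ground surface: z = 3.5 + 7.7/2 = 7.35 m.
Total vertical stress at mid-clay: σ_v = 18.5×3.5 + 16.3×3.85 = 127.5 kPa.
Pore pressure: u = 9.81×(7.35 − 0) = 72.103 kPa.
Initial effective stress: σ'_0 = σ_v − u = 127.5 − 72.103 = 55.397 kPa.
Stress increase at mid-clay by the 2:1 spreading method:
Δσ = qBL/((B+z)(L+z)) = 178×5.4×7.9/((5.4+7.35)(7.9+7.35)) = 39.054 kPa
Final effective stress: σ'_f = 55.397 + 39.054 = 94.451 kPa.
σ'_f = 94.451 > σ'_p = 60 kPa, so the stress path crosses the preconsolidation pressure — recompression up to σ'_p, then virgin compression beyond:
S_c = H/(1+e₀)·[C_r·log₁₀(σ'_p/σ'_0) + C_c·log₁₀(σ'_f/σ'_p)]
    = 7.7/1.64 × [0.024×log₁₀(60/55.397) + 0.43×log₁₀(94.451/60)]
    = 4.6951 × [0.00083196 + 0.084734] = 0.4017 m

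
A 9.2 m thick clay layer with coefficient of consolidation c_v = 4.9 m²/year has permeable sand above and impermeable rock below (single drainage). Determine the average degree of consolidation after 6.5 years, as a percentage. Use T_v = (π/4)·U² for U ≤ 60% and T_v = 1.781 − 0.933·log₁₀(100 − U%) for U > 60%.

U ≈ 68 %

Drainage path length: H_d = H = 9.2 m (single drainage).
T_v = c_v·t/H_d² = 4.9×6.5/9.2² = 0.3763.
T_v = 0.3763 corresponds to the U > 60% branch:
U = 1 − 10^((1.781 − T_v)/0.933)/100 = 0.6797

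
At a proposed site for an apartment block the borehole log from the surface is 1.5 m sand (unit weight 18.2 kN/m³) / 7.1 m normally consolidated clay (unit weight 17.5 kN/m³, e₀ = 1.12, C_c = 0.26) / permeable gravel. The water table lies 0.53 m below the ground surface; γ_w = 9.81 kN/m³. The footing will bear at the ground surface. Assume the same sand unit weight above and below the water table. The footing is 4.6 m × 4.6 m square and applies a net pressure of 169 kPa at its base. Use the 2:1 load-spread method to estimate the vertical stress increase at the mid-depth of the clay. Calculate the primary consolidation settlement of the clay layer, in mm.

S_c ≈ 233 mm

Mid-depth of clay below the ground surface: z = 1.5 + 7.1/2 = 5.05 m.
Total vertical stress at mid-clay: σ_v = 18.2×1.5 + 17.5×3.55 = 89.425 kPa.
Pore pressure: u = 9.81×(5.05 − 0.53) = 44.341 kPa.
Initial effective stress: σ'_0 = σ_v − u = 89.425 − 44.341 = 45.084 kPa.
Stress increase at mid-clay by the 2:1 spreading method:
Δσ = qBL/((B+z)(L+z)) = 169×4.6×4.6/((4.6+5.05)(4.6+5.05)) = 38.401 kPa
Final effective stress: σ'_f = σ'_0 + Δσ = 45.084 + 38.401 = 83.485 kPa.
Normally consolidated clay, so the full stress increment lies on the virgin compression line:
S_c = C_c·H/(1+e₀)·log₁₀(σ'_f/σ'_0) = 0.26×7.1/(1+1.12)×log₁₀(83.485/45.084)
    = 0.87075 × 0.26759 = 0.233 m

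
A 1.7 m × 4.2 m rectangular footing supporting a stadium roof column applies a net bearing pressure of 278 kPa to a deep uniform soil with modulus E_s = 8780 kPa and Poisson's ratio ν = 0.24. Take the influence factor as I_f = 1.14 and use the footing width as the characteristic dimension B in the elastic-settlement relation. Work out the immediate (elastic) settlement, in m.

Immediate (elastic) settlement: S_e = q·B·(1−ν²)/E_s · I_f.
S_e = 278 × 1.7 × (1 − 0.24²) / 8780 × 1.14
    = 278 × 1.7 × 0.9424 / 8780 × 1.14
    = 0.05783 m

S_e ≈ 0.0578 m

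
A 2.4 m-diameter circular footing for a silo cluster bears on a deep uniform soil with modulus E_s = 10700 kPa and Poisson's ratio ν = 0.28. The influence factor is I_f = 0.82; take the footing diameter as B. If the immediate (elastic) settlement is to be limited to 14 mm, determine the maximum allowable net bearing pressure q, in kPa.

q ≈ 82.6 kPa

S_e = q·B·(1−ν²)/E_s · I_f  ⇒  q = S_e·E_s / (B·(1−ν²)·I_f).
q = 0.014 × 10700 / (2.4 × 0.9216 × 0.82) = 82.59 kPa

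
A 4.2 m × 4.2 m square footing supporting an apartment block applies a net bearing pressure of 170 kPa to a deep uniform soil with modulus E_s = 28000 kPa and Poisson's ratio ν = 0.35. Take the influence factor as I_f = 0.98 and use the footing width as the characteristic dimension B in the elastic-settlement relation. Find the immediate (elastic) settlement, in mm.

Immediate (elastic) settlement: S_e = q·B·(1−ν²)/E_s · I_f.
S_e = 170 × 4.2 × (1 − 0.35²) / 28000 × 0.98
    = 170 × 4.2 × 0.8775 / 28000 × 0.98
    = 0.02193 m = 21.93 mm

S_e ≈ 21.9 mm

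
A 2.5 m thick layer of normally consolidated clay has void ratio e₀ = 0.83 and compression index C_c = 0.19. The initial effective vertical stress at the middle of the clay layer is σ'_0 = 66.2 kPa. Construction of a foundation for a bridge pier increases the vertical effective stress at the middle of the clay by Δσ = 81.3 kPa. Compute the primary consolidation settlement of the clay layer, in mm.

S_c ≈ 90.3 mm

Final effective stress: σ'_f = σ'_0 + Δσ = 66.2 + 81.3 = 147.5 kPa.
Normally consolidated clay, so the full stress increment lies on the virgin compression line:
S_c = C_c·H/(1+e₀)·log₁₀(σ'_f/σ'_0) = 0.19×2.5/(1+0.83)×log₁₀(147.5/66.2)
    = 0.25956 × 0.34793 = 0.09031 m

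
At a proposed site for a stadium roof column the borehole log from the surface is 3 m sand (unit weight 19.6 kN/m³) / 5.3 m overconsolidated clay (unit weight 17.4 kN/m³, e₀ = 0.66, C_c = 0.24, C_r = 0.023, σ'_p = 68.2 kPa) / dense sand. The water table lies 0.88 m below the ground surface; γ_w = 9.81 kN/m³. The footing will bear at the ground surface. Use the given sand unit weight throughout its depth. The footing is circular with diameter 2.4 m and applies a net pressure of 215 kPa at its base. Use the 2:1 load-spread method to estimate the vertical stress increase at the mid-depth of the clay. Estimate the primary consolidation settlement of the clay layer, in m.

S_c ≈ 0.0465 m

Mid-depth of clay below the ground surface: z = 3 + 5.3/2 = 5.65 m.
Total vertical stress at mid-clay: σ_v = 19.6×3 + 17.4×2.65 = 104.91 kPa.
Pore pressure: u = 9.81×(5.65 − 0.88) = 46.794 kPa.
Initial effective stress: σ'_0 = σ_v − u = 104.91 − 46.794 = 58.116 kPa.
Stress increase at mid-clay by the 2:1 spreading method:
Δσ ≈ qD²/(D+z)² = 215×2.4²/(2.4+5.65)² = 19.11 kPa
Final effective stress: σ'_f = 58.116 + 19.11 = 77.226 kPa.
σ'_f = 77.226 > σ'_p = 68.2 kPa, so the stress path crosses the preconsolidation pressure — recompression up to σ'_p, then virgin compression beyond:
S_c = H/(1+e₀)·[C_r·log₁₀(σ'_p/σ'_0) + C_c·log₁₀(σ'_f/σ'_p)]
    = 5.3/1.66 × [0.023×log₁₀(68.2/58.116) + 0.24×log₁₀(77.226/68.2)]
    = 3.1928 × [0.0015982 + 0.012955] = 0.04647 m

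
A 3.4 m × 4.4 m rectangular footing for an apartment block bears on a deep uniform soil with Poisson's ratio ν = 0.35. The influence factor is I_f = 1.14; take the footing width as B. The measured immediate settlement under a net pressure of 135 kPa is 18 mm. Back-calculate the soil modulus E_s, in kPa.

E_s ≈ 25500 kPa

S_e = q·B·(1−ν²)/E_s · I_f  ⇒  E_s = q·B·(1−ν²)·I_f / S_e.
E_s = 135 × 3.4 × 0.8775 × 1.14 / 0.018 = 25510 kPa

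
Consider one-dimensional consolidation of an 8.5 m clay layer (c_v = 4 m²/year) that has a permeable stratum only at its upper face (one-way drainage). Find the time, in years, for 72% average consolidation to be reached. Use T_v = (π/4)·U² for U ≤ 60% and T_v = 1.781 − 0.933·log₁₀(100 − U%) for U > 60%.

t ≈ 7.78 years

Drainage path length: H_d = H = 8.5 m (single drainage).
U > 60%: T_v = 1.781 − 0.933·log₁₀(100 − 72) = 0.4308.
t = T_v·H_d²/c_v = 0.4308×8.5²/4 = 7.781 years.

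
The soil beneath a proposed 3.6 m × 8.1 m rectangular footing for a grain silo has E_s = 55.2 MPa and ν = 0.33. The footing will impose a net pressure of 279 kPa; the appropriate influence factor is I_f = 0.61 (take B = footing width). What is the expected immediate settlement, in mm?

Immediate (elastic) settlement: S_e = q·B·(1−ν²)/E_s · I_f.
E_s = 55.2 MPa = 55200 kPa.
S_e = 279 × 3.6 × (1 − 0.33²) / 55200 × 0.61
    = 279 × 3.6 × 0.8911 / 55200 × 0.61
    = 0.009891 m = 9.891 mm

S_e ≈ 9.89 mm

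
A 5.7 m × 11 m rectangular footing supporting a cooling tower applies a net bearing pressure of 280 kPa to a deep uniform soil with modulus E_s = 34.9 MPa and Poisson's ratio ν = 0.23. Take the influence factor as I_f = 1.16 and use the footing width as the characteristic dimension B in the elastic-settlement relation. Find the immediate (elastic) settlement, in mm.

S_e ≈ 50.2 mm

Immediate (elastic) settlement: S_e = q·B·(1−ν²)/E_s · I_f.
E_s = 34.9 MPa = 34900 kPa.
S_e = 280 × 5.7 × (1 − 0.23²) / 34900 × 1.16
    = 280 × 5.7 × 0.9471 / 34900 × 1.16
    = 0.05024 m = 50.24 mm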